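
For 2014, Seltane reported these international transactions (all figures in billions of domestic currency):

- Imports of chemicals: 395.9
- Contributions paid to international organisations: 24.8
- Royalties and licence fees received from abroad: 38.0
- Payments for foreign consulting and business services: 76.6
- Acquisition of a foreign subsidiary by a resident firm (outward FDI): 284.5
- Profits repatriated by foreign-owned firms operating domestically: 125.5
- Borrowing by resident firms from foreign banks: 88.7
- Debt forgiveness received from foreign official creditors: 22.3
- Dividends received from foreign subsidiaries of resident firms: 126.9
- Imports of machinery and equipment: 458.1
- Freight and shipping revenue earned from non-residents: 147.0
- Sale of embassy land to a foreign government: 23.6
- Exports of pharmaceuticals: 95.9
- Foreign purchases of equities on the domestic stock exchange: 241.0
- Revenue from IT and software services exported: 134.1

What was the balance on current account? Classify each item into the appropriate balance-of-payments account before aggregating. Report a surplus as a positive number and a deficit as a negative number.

-539.0

Goods: -458.1 - 395.9 + 95.9 = -758.1
Services: 147.0 + 38.0 + 134.1 - 76.6 = 242.5
Primary income: -125.5 + 126.9 = 1.4
Secondary income: -24.8
Current account = (-758.1) + 242.5 + 1.4 + (-24.8) = -539.0
(Excluded from the current account — financial account: acquisition of a foreign subsidiary by a resident firm (outward FDI) 284.5, borrowing by resident firms from foreign banks 88.7, foreign purchases of equities on the domestic stock exchange 241.0; capital account: debt forgiveness received from foreign official creditors 22.3, sale of embassy land to a foreign government 23.6.)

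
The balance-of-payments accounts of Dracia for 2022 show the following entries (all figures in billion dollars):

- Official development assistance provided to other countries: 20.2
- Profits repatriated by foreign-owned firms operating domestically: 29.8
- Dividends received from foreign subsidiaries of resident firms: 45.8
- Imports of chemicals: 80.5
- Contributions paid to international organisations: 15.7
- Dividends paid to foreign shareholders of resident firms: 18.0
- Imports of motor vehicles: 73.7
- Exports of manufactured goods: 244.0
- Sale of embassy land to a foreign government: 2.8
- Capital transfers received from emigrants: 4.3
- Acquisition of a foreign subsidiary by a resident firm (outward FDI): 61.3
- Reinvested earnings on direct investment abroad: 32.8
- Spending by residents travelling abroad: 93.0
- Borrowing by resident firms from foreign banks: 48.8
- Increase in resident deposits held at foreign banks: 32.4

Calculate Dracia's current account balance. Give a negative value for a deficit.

-8.3

Goods: 244.0 - 73.7 - 80.5 = 89.8
Services: -93.0
Primary income: 32.8 - 29.8 + 45.8 - 18.0 = 30.8
Secondary income: -15.7 - 20.2 = -35.9
Current account = 89.8 + (-93.0) + 30.8 + (-35.9) = -8.3
(Excluded from the current account — capital account: sale of embassy land to a foreign government 2.8, capital transfers received from emigrants 4.3; financial account: acquisition of a foreign subsidiary by a resident firm (outward FDI) 61.3, borrowing by resident firms from foreign banks 48.8, increase in resident deposits held at foreign banks 32.4.)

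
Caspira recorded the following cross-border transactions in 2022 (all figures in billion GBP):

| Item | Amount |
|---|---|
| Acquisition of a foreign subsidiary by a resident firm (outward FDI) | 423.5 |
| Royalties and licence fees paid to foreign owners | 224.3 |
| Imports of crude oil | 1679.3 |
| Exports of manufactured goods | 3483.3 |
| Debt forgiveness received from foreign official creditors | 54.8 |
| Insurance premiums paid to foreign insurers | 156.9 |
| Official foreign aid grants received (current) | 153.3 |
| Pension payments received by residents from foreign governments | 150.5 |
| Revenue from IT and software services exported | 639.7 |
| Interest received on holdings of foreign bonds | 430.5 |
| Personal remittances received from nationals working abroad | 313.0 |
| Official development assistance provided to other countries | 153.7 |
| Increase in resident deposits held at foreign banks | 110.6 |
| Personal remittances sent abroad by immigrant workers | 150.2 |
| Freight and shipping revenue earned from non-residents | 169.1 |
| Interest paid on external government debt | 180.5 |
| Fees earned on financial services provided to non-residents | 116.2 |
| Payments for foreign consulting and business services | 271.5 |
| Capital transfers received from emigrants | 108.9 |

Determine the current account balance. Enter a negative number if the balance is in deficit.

2639.2

Goods: 3483.3 - 1679.3 = 1804.0
Services: -224.3 + 116.2 + 639.7 - 156.9 - 271.5 + 169.1 = 272.3
Primary income: 430.5 - 180.5 = 250.0
Secondary income: -150.2 - 153.7 + 313.0 + 150.5 + 153.3 = 312.9
Current account = 1804.0 + 272.3 + 250.0 + 312.9 = 2639.2
(Excluded from the current account — financial account: acquisition of a foreign subsidiary by a resident firm (outward FDI) 423.5, increase in resident deposits held at foreign banks 110.6; capital account: debt forgiveness received from foreign official creditors 54.8, capital transfers received from emigrants 108.9.)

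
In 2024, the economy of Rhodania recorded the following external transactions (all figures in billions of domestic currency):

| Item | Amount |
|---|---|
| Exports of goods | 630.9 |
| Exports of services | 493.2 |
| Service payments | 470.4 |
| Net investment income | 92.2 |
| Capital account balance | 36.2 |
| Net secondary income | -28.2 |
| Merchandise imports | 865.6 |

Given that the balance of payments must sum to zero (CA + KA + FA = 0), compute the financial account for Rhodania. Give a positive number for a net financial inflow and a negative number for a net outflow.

111.7

Goods balance = 630.9 - 865.6 = -234.7
Services balance = 493.2 - 470.4 = 22.8
Trade balance (goods + services) = -234.7 + 22.8 = -211.9
Net primary income = 92.2
Net secondary income = -28.2
Current account = -211.9 + 92.2 + (-28.2) = -147.9
Financial account = -(-147.9 + 36.2) = 111.7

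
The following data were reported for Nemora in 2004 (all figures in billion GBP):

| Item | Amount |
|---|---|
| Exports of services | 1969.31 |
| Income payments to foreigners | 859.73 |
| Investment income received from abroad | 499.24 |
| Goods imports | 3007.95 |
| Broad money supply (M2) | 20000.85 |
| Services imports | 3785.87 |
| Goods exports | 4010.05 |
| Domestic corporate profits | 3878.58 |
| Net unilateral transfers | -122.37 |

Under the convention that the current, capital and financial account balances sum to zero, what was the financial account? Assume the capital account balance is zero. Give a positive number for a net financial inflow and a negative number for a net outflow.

1297.32

Goods balance = 4010.05 - 3007.95 = 1002.10
Services balance = 1969.31 - 3785.87 = -1816.56
Trade balance (goods + services) = 1002.10 + (-1816.56) = -814.46
Net primary income = 499.24 - 859.73 = -360.49
Net secondary income = -122.37
Current account = -814.46 + (-360.49) + (-122.37) = -1297.32
Financial account = -(-1297.32) = 1297.32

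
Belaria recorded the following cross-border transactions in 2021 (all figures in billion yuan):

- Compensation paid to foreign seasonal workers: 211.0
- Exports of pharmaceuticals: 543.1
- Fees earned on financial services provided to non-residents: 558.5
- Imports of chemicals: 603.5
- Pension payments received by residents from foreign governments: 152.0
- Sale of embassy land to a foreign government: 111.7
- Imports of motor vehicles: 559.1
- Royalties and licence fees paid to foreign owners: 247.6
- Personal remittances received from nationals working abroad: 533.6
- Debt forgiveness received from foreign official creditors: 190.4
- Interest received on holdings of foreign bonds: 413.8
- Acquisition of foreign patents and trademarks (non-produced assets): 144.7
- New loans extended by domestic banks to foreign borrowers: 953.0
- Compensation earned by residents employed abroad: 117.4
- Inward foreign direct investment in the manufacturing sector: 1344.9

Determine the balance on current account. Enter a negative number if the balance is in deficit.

Goods: -603.5 + 543.1 - 559.1 = -619.5
Services: -247.6 + 558.5 = 310.9
Primary income: 413.8 - 211.0 + 117.4 = 320.2
Secondary income: 533.6 + 152.0 = 685.6
Current account = (-619.5) + 310.9 + 320.2 + 685.6 = 697.2
(Excluded from the current account — capital account: sale of embassy land to a foreign government 111.7, debt forgiveness received from foreign official creditors 190.4, acquisition of foreign patents and trademarks (non-produced assets) 144.7; financial account: new loans extended by domestic banks to foreign borrowers 953.0, inward foreign direct investment in the manufacturing sector 1344.9.)

697.2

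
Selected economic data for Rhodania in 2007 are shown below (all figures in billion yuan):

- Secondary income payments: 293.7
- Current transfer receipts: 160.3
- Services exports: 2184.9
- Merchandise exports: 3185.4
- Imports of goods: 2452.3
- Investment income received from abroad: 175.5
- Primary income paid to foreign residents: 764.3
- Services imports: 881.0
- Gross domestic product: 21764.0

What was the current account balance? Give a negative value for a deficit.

Goods balance = 3185.4 - 2452.3 = 733.1
Services balance = 2184.9 - 881.0 = 1303.9
Trade balance (goods + services) = 733.1 + 1303.9 = 2037.0
Net primary income = 175.5 - 764.3 = -588.8
Net secondary income = 160.3 - 293.7 = -133.4
Current account = 2037.0 + (-588.8) + (-133.4) = 1314.8

1314.8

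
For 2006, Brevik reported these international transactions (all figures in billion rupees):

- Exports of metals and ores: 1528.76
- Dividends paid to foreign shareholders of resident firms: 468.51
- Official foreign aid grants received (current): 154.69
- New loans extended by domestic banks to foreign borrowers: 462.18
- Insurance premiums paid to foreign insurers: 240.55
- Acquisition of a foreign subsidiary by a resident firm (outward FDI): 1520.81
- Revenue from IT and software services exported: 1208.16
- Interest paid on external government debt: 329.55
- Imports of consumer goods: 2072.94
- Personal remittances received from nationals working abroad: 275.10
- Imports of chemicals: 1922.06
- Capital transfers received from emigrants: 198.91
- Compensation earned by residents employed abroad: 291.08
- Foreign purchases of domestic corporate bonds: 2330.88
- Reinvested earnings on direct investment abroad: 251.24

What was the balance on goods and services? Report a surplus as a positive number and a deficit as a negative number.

Goods: -2072.94 + 1528.76 - 1922.06 = -2466.24
Services: 1208.16 - 240.55 = 967.61
Trade balance = -2466.24 + 967.61 = -1498.63
(Excluded from the trade balance — primary income: dividends paid to foreign shareholders of resident firms 468.51, interest paid on external government debt 329.55, compensation earned by residents employed abroad 291.08, reinvested earnings on direct investment abroad 251.24; secondary income: official foreign aid grants received (current) 154.69, personal remittances received from nationals working abroad 275.10; financial account: new loans extended by domestic banks to foreign borrowers 462.18, acquisition of a foreign subsidiary by a resident firm (outward FDI) 1520.81, foreign purchases of domestic corporate bonds 2330.88; capital account: capital transfers received from emigrants 198.91.)

-1498.63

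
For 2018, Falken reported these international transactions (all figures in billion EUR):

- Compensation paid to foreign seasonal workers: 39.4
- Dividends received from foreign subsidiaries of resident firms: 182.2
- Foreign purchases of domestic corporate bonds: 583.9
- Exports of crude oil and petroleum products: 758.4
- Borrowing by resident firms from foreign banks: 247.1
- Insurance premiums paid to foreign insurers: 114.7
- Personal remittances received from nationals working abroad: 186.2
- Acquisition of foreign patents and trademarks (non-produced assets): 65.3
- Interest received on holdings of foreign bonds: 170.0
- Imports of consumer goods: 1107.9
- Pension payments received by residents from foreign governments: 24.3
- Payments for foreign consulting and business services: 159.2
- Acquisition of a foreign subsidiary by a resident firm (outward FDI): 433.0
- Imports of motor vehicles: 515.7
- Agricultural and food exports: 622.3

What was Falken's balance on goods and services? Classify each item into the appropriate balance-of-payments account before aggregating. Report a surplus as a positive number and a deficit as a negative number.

-516.8

Goods: -1107.9 + 622.3 + 758.4 - 515.7 = -242.9
Services: -114.7 - 159.2 = -273.9
Trade balance = -242.9 + (-273.9) = -516.8
(Excluded from the trade balance — primary income: compensation paid to foreign seasonal workers 39.4, dividends received from foreign subsidiaries of resident firms 182.2, interest received on holdings of foreign bonds 170.0; financial account: foreign purchases of domestic corporate bonds 583.9, borrowing by resident firms from foreign banks 247.1, acquisition of a foreign subsidiary by a resident firm (outward FDI) 433.0; secondary income: personal remittances received from nationals working abroad 186.2, pension payments received by residents from foreign governments 24.3; capital account: acquisition of foreign patents and trademarks (non-produced assets) 65.3.)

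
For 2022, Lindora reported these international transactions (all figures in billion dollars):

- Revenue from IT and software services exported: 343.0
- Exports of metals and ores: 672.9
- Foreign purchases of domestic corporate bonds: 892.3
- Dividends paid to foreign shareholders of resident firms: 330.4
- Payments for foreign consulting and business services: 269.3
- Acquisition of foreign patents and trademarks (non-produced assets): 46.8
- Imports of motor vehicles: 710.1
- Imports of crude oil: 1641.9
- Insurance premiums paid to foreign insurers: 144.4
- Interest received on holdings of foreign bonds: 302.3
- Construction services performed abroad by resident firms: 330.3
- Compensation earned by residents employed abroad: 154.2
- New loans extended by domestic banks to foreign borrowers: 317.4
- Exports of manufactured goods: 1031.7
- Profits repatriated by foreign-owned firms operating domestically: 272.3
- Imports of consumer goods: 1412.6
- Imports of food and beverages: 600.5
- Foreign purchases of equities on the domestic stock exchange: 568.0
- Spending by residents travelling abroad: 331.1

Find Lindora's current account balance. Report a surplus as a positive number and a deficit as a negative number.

Goods: 672.9 - 710.1 - 1412.6 - 600.5 + 1031.7 - 1641.9 = -2660.5
Services: -331.1 + 343.0 - 269.3 - 144.4 + 330.3 = -71.5
Primary income: 154.2 + 302.3 - 330.4 - 272.3 = -146.2
Current account = (-2660.5) + (-71.5) + (-146.2) = -2878.2
(Excluded from the current account — financial account: foreign purchases of domestic corporate bonds 892.3, new loans extended by domestic banks to foreign borrowers 317.4, foreign purchases of equities on the domestic stock exchange 568.0; capital account: acquisition of foreign patents and trademarks (non-produced assets) 46.8.)

-2878.2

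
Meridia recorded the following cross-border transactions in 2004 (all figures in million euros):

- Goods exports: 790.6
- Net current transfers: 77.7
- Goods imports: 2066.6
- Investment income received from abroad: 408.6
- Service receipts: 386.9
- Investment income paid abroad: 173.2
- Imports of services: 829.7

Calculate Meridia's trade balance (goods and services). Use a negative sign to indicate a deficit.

-1718.8

Goods balance = 790.6 - 2066.6 = -1276.0
Services balance = 386.9 - 829.7 = -442.8
Trade balance (goods + services) = -1276.0 + (-442.8) = -1718.8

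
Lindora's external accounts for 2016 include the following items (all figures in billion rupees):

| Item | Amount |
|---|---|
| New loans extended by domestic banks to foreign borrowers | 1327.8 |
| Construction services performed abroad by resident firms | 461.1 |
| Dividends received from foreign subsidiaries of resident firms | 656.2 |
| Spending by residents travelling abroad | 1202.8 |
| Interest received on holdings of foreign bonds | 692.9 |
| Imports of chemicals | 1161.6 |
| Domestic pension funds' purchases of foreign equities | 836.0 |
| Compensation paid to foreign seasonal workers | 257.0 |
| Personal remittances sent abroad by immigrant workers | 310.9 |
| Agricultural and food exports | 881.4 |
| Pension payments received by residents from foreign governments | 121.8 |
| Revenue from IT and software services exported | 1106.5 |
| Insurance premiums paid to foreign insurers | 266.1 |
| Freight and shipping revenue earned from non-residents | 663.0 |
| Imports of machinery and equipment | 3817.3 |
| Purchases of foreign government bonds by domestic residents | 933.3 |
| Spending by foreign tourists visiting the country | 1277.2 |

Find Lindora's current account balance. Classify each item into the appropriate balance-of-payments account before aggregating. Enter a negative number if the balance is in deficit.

-1155.6

Goods: -1161.6 - 3817.3 + 881.4 = -4097.5
Services: -1202.8 + 1106.5 + 1277.2 + 663.0 - 266.1 + 461.1 = 2038.9
Primary income: -257.0 + 656.2 + 692.9 = 1092.1
Secondary income: 121.8 - 310.9 = -189.1
Current account = (-4097.5) + 2038.9 + 1092.1 + (-189.1) = -1155.6
(Excluded from the current account — financial account: new loans extended by domestic banks to foreign borrowers 1327.8, domestic pension funds' purchases of foreign equities 836.0, purchases of foreign government bonds by domestic residents 933.3.)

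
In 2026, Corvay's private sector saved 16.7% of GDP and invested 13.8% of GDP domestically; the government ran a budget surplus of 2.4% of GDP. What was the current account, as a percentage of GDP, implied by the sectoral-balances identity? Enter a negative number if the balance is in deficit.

By the sectoral-balances identity, CA = (S_private - I) + (T - G).
Private balance = 16.7 - 13.8 = 2.9
Government balance (T - G) = 2.4
CA = 2.9 + 2.4 = 5.3

5.3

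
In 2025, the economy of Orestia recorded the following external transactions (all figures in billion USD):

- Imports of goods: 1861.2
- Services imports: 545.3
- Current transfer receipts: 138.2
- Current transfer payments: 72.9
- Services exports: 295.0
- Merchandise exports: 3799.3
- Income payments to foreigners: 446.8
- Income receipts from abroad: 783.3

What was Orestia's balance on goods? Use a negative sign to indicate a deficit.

1938.1

Goods balance = 3799.3 - 1861.2 = 1938.1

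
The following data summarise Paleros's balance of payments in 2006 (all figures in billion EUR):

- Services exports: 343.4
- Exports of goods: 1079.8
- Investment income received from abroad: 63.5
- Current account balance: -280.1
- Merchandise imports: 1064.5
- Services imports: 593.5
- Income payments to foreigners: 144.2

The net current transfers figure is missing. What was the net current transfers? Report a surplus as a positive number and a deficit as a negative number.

Current account = goods balance + services balance + net primary income + net secondary income
Sum of the known components = -315.5
Net current transfers = CA - (known components) = -280.1 - (-315.5) = 35.4

35.4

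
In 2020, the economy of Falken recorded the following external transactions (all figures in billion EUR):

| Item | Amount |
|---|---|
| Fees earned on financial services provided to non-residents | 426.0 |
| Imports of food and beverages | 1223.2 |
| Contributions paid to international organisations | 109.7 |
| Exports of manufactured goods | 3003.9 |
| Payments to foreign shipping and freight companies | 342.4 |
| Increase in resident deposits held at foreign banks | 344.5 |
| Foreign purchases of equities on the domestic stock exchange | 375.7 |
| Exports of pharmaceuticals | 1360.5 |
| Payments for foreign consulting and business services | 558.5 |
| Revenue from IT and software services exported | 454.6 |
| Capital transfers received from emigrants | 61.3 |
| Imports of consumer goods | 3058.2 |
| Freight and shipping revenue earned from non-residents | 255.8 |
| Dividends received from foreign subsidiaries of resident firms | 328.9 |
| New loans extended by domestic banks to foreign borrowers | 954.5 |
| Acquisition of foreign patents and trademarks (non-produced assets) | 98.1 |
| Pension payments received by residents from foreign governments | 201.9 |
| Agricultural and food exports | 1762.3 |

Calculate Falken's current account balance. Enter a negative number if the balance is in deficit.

Goods: 1762.3 + 1360.5 - 1223.2 + 3003.9 - 3058.2 = 1845.3
Services: 426.0 - 342.4 - 558.5 + 255.8 + 454.6 = 235.5
Primary income: 328.9
Secondary income: 201.9 - 109.7 = 92.2
Current account = 1845.3 + 235.5 + 328.9 + 92.2 = 2501.9
(Excluded from the current account — financial account: increase in resident deposits held at foreign banks 344.5, foreign purchases of equities on the domestic stock exchange 375.7, new loans extended by domestic banks to foreign borrowers 954.5; capital account: capital transfers received from emigrants 61.3, acquisition of foreign patents and trademarks (non-produced assets) 98.1.)

2501.9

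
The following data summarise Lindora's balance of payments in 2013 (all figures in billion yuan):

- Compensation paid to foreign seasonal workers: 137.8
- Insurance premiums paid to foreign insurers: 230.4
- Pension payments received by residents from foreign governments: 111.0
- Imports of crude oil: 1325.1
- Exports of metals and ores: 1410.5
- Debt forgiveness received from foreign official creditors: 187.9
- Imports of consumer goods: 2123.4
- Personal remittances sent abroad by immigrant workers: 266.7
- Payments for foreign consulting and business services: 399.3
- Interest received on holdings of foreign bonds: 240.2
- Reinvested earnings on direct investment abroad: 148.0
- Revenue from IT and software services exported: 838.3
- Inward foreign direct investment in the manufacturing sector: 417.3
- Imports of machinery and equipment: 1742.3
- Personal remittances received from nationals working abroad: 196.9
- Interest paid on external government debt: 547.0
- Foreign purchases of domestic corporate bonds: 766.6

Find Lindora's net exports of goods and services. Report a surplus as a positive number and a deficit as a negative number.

-3571.7

Goods: -1742.3 + 1410.5 - 1325.1 - 2123.4 = -3780.3
Services: 838.3 - 399.3 - 230.4 = 208.6
Trade balance = -3780.3 + 208.6 = -3571.7
(Excluded from the trade balance — primary income: compensation paid to foreign seasonal workers 137.8, interest received on holdings of foreign bonds 240.2, reinvested earnings on direct investment abroad 148.0, interest paid on external government debt 547.0; secondary income: pension payments received by residents from foreign governments 111.0, personal remittances sent abroad by immigrant workers 266.7, personal remittances received from nationals working abroad 196.9; capital account: debt forgiveness received from foreign official creditors 187.9; financial account: inward foreign direct investment in the manufacturing sector 417.3, foreign purchases of domestic corporate bonds 766.6.)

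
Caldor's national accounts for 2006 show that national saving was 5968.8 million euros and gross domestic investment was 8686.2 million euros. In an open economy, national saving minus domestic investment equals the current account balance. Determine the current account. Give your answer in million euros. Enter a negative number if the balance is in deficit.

S - I = CA (net lending to the rest of the world).
CA = S - I = 5968.8 - 8686.2 = -2717.4

-2717.4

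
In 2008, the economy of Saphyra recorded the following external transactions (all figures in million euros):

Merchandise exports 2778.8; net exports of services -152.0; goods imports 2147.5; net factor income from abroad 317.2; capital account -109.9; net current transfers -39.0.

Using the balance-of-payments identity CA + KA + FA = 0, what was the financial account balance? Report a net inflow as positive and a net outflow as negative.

Goods balance = 2778.8 - 2147.5 = 631.3
Services balance = -152.0
Trade balance (goods + services) = 631.3 + (-152.0) = 479.3
Net primary income = 317.2
Net secondary income = -39.0
Current account = 479.3 + 317.2 + (-39.0) = 757.5
Financial account = -(757.5 + (-109.9)) = -647.6

-647.6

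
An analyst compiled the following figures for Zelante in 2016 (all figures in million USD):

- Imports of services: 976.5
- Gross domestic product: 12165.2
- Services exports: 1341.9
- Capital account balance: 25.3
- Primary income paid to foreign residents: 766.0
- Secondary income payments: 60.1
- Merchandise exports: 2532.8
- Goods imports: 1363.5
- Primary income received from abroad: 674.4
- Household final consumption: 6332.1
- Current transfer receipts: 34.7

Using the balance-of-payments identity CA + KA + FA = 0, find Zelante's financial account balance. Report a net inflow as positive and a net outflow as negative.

-1443.0

Goods balance = 2532.8 - 1363.5 = 1169.3
Services balance = 1341.9 - 976.5 = 365.4
Trade balance (goods + services) = 1169.3 + 365.4 = 1534.7
Net primary income = 674.4 - 766.0 = -91.6
Net secondary income = 34.7 - 60.1 = -25.4
Current account = 1534.7 + (-91.6) + (-25.4) = 1417.7
Financial account = -(1417.7 + 25.3) = -1443.0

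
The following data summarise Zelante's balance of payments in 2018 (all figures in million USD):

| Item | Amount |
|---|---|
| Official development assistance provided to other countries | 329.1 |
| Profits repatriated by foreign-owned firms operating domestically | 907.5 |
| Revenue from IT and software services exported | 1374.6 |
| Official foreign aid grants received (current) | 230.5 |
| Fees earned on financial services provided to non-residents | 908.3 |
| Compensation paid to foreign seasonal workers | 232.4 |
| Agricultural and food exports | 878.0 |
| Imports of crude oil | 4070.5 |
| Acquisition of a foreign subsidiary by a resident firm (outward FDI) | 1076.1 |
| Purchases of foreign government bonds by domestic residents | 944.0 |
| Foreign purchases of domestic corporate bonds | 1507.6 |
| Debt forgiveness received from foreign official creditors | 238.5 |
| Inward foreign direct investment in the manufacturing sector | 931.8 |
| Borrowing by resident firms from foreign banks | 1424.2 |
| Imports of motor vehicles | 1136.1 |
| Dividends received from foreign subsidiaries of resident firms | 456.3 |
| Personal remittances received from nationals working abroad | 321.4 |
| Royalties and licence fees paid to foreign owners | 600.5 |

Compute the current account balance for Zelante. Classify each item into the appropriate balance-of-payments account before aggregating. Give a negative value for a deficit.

Goods: -4070.5 - 1136.1 + 878.0 = -4328.6
Services: 1374.6 + 908.3 - 600.5 = 1682.4
Primary income: 456.3 - 907.5 - 232.4 = -683.6
Secondary income: -329.1 + 321.4 + 230.5 = 222.8
Current account = (-4328.6) + 1682.4 + (-683.6) + 222.8 = -3107.0
(Excluded from the current account — financial account: acquisition of a foreign subsidiary by a resident firm (outward FDI) 1076.1, purchases of foreign government bonds by domestic residents 944.0, foreign purchases of domestic corporate bonds 1507.6, inward foreign direct investment in the manufacturing sector 931.8, borrowing by resident firms from foreign banks 1424.2; capital account: debt forgiveness received from foreign official creditors 238.5.)

-3107.0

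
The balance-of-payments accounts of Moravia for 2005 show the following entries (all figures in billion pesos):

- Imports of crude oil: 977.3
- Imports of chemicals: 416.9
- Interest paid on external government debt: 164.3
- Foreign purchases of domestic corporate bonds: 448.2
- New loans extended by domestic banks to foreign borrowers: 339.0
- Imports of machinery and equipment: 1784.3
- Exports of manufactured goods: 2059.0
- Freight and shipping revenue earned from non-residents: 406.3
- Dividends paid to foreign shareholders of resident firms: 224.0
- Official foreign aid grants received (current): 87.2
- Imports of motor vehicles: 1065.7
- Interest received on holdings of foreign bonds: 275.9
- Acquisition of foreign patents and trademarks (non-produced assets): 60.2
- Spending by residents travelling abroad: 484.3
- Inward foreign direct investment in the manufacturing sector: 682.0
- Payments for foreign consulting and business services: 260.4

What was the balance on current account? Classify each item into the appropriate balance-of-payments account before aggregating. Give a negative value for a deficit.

Goods: -1784.3 + 2059.0 - 416.9 - 1065.7 - 977.3 = -2185.2
Services: -260.4 + 406.3 - 484.3 = -338.4
Primary income: -164.3 + 275.9 - 224.0 = -112.4
Secondary income: 87.2
Current account = (-2185.2) + (-338.4) + (-112.4) + 87.2 = -2548.8
(Excluded from the current account — financial account: foreign purchases of domestic corporate bonds 448.2, new loans extended by domestic banks to foreign borrowers 339.0, inward foreign direct investment in the manufacturing sector 682.0; capital account: acquisition of foreign patents and trademarks (non-produced assets) 60.2.)

-2548.8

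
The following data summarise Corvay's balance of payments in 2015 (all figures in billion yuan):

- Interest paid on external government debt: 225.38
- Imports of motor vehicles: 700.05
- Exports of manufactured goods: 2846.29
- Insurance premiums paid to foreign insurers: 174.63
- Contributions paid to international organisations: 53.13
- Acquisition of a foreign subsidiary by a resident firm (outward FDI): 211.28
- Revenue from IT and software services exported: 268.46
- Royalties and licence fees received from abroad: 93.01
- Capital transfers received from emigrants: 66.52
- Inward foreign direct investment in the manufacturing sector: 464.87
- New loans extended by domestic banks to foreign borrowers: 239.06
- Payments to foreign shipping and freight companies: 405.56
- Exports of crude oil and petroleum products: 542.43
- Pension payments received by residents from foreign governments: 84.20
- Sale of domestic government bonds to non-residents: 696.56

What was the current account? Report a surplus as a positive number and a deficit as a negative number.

2275.64

Goods: 542.43 - 700.05 + 2846.29 = 2688.67
Services: 268.46 - 174.63 - 405.56 + 93.01 = -218.72
Primary income: -225.38
Secondary income: -53.13 + 84.20 = 31.07
Current account = 2688.67 + (-218.72) + (-225.38) + 31.07 = 2275.64
(Excluded from the current account — financial account: acquisition of a foreign subsidiary by a resident firm (outward FDI) 211.28, inward foreign direct investment in the manufacturing sector 464.87, new loans extended by domestic banks to foreign borrowers 239.06, sale of domestic government bonds to non-residents 696.56; capital account: capital transfers received from emigrants 66.52.)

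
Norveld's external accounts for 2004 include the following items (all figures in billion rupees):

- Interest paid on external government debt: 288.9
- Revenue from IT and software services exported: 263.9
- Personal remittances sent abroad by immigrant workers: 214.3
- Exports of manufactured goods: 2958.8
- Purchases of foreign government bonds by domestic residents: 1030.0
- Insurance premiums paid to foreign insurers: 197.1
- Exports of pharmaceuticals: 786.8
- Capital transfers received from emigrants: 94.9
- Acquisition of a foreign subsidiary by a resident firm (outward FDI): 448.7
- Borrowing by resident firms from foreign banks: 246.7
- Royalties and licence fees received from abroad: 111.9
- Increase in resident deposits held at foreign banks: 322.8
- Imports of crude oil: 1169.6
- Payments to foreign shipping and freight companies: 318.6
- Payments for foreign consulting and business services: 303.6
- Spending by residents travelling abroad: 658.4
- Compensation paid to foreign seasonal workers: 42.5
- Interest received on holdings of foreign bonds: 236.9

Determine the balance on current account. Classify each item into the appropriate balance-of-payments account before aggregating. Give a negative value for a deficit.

1165.3

Goods: -1169.6 + 2958.8 + 786.8 = 2576.0
Services: -197.1 + 111.9 - 658.4 - 303.6 + 263.9 - 318.6 = -1101.9
Primary income: -42.5 + 236.9 - 288.9 = -94.5
Secondary income: -214.3
Current account = 2576.0 + (-1101.9) + (-94.5) + (-214.3) = 1165.3
(Excluded from the current account — financial account: purchases of foreign government bonds by domestic residents 1030.0, acquisition of a foreign subsidiary by a resident firm (outward FDI) 448.7, borrowing by resident firms from foreign banks 246.7, increase in resident deposits held at foreign banks 322.8; capital account: capital transfers received from emigrants 94.9.)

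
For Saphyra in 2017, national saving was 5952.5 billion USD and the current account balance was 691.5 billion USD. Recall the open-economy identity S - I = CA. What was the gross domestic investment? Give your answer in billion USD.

5261.0

I = S - CA = 5952.5 - 691.5 = 5261.0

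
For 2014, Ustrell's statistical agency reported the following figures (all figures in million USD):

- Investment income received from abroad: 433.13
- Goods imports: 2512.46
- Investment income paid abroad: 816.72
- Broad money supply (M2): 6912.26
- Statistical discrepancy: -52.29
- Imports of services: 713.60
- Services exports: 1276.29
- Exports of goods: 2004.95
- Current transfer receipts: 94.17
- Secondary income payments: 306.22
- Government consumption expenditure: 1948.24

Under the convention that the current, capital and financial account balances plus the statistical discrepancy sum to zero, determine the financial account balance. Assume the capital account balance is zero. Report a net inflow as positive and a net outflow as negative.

592.75

Goods balance = 2004.95 - 2512.46 = -507.51
Services balance = 1276.29 - 713.60 = 562.69
Trade balance (goods + services) = -507.51 + 562.69 = 55.18
Net primary income = 433.13 - 816.72 = -383.59
Net secondary income = 94.17 - 306.22 = -212.05
Current account = 55.18 + (-383.59) + (-212.05) = -540.46
Financial account = -(-540.46 + (-52.29)) = 592.75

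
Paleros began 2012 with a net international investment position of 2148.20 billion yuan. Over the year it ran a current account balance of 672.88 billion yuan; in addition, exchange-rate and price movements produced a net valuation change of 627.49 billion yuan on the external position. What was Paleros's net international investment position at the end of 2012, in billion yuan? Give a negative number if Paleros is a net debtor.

3448.57

Change in NIIP = current account + net valuation change = 672.88 + 627.49 = 1300.37
End-of-year NIIP = 2148.20 + 1300.37 = 3448.57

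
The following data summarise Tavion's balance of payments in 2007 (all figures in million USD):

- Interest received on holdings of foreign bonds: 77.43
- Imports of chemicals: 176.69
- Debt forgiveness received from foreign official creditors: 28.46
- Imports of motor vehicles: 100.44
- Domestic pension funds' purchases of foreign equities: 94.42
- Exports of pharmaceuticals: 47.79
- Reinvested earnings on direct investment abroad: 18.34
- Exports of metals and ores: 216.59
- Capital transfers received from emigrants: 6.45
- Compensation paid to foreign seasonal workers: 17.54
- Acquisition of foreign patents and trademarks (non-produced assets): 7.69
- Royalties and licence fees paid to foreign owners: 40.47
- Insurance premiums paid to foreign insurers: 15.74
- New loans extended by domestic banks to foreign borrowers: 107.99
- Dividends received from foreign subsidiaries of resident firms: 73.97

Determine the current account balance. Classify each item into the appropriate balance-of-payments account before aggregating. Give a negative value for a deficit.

83.24

Goods: 216.59 - 176.69 + 47.79 - 100.44 = -12.75
Services: -40.47 - 15.74 = -56.21
Primary income: -17.54 + 73.97 + 18.34 + 77.43 = 152.20
Current account = (-12.75) + (-56.21) + 152.20 = 83.24
(Excluded from the current account — capital account: debt forgiveness received from foreign official creditors 28.46, capital transfers received from emigrants 6.45, acquisition of foreign patents and trademarks (non-produced assets) 7.69; financial account: domestic pension funds' purchases of foreign equities 94.42, new loans extended by domestic banks to foreign borrowers 107.99.)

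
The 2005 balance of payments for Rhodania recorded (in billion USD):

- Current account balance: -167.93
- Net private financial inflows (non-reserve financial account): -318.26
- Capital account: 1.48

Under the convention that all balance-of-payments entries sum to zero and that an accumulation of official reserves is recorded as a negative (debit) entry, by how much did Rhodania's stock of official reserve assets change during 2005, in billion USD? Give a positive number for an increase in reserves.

-484.71

Official reserve transactions balance = -((-167.93) + 1.48 + (-318.26)) = 484.71
An accumulation of reserves is recorded as a debit (negative entry), so the change in the stock of reserves is the negative of that balance.
Change in official reserves = -(484.71) = -484.71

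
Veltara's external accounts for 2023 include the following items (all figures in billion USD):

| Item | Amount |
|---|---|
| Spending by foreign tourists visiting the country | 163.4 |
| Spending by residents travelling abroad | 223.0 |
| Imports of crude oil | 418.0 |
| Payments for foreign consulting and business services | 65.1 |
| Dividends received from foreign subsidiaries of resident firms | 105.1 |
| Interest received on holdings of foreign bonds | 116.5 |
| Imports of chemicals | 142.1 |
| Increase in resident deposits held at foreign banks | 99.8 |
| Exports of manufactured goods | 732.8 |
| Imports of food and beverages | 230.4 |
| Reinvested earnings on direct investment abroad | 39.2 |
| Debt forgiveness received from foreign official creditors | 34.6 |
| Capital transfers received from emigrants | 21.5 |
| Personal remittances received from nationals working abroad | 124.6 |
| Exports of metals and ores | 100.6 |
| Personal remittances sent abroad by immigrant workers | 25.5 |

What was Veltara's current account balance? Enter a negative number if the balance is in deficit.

278.1

Goods: 732.8 - 142.1 - 230.4 + 100.6 - 418.0 = 42.9
Services: -223.0 - 65.1 + 163.4 = -124.7
Primary income: 105.1 + 116.5 + 39.2 = 260.8
Secondary income: 124.6 - 25.5 = 99.1
Current account = 42.9 + (-124.7) + 260.8 + 99.1 = 278.1
(Excluded from the current account — financial account: increase in resident deposits held at foreign banks 99.8; capital account: debt forgiveness received from foreign official creditors 34.6, capital transfers received from emigrants 21.5.)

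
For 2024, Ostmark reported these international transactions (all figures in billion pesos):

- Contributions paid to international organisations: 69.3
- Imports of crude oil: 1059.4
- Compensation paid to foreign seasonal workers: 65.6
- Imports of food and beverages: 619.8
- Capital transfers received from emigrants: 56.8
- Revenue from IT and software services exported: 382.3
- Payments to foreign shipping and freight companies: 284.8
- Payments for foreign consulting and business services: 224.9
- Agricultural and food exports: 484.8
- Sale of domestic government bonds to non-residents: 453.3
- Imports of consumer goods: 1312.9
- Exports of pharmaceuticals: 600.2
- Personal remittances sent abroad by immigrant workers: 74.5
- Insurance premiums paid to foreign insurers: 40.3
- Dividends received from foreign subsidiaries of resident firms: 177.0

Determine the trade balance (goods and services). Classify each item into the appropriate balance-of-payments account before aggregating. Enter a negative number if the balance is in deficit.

-2074.8

Goods: 484.8 - 619.8 - 1312.9 - 1059.4 + 600.2 = -1907.1
Services: -224.9 + 382.3 - 284.8 - 40.3 = -167.7
Trade balance = -1907.1 + (-167.7) = -2074.8
(Excluded from the trade balance — secondary income: contributions paid to international organisations 69.3, personal remittances sent abroad by immigrant workers 74.5; primary income: compensation paid to foreign seasonal workers 65.6, dividends received from foreign subsidiaries of resident firms 177.0; capital account: capital transfers received from emigrants 56.8; financial account: sale of domestic government bonds to non-residents 453.3.)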